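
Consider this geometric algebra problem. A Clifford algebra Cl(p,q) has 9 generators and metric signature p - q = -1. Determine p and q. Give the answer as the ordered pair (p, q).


We need p + q = 9 and p - q = -1.
Adding: 2p = 9 + (-1) = 8, so p = 4.
Then q = 9 - 4 = 5.
(p, q) = (4, 5)


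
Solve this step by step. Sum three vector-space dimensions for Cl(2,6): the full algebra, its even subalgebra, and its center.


n = 2 + 6 = 8
Total dim = 2^8 = 256
Even subalgebra dim = 2^7 = 128
n is even, so center dim = 1
Sum = 256 + 128 + 1 = 385


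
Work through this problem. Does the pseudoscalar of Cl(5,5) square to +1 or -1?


The pseudoscalar I = e1...e_n (product of all n generators) of Cl(p,q) satisfies I^2 = (-1)^(q + n(n-1)/2).
p = 5, q = 5, n = p + q = 10
n(n-1)/2 = 10 * 9 / 2 = 45
Exponent = q + n(n-1)/2 = 5 + 45 = 50
I^2 = (-1)^50 = +1


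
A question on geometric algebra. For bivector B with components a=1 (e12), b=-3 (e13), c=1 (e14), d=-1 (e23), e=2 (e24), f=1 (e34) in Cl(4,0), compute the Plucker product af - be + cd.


Plucker relation: af - be + cd
a*f = 1*1 = 1
b*e = (-3)*2 = -6
c*d = 1*(-1) = -1
af - be + cd = 1 - (-6) + (-1)
= 6


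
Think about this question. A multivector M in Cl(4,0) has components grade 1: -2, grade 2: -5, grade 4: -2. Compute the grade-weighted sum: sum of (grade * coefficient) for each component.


Grade-weighted sum = sum of grade_k * coefficient_k
1*(-2) = -2
2*(-5) = -10
4*(-2) = -8
Total = -2 + (-10) + (-8) = -20


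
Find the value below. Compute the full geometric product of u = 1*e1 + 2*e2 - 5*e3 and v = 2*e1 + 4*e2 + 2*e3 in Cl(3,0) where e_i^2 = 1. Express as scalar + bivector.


In Cl(3,0): e_i^2 = 1, e_ie_j = -e_je_i for i != j.
Scalar part = u . v = 1*2 + 2*4 + (-5)*2
= 2 + 8 + (-10) = 0
e12 coeff = 1*4 - 2*2 = 4 - 4 = 0
e13 coeff = 1*2 - (-5)*2 = 2 - (-10) = 12
e23 coeff = 2*2 - (-5)*4 = 4 - (-20) = 24
uv = 0 + 0*e12 + 12*e13 + 24*e23


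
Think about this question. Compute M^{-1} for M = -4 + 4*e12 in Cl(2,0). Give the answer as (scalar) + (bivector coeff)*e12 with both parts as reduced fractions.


M = -4 + 4*e12, where e12^2 = -1.
Since M commutes with its reverse ~M = a - b*e12, M * ~M = a^2 - b^2*e12^2 = a^2 + b^2.
So M^{-1} = ~M / (a^2 + b^2) = (a - b*e12)/(a^2 + b^2).
a^2 + b^2 = 16 + 16 = 32
Scalar part = -4/32 = -1/8
Bivector coeff = -4/32 = -1/8
M^{-1} = -1/8 - 1/8*e12


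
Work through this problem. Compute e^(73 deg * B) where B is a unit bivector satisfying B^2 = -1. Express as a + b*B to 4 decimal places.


For a unit bivector B with B^2 = -1, the exponential series gives
e^(theta*B) = cos(theta) + sin(theta)*B (the GA analogue of Euler's formula).
theta = 73 degrees = 1.27409 rad
cos(73 deg) = 0.2924
sin(73 deg) = 0.9563
exp(theta*B) = 0.2924 + 0.9563*B


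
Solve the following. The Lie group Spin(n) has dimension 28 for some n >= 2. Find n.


dim Spin(n) = dim so(n) = n(n-1)/2.
Solve n(n-1)/2 = 28, i.e. n^2 - n - 56 = 0.
Discriminant = 1 + 8*28 = 225
n = (1 + sqrt(225))/2 = (1 + 15)/2 = 8


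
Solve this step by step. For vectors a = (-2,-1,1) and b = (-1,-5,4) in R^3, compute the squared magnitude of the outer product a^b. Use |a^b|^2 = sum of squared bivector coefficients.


a wedge b = (a1*b2 - a2*b1)*e12 + (a1*b3 - a3*b1)*e13 + (a2*b3 - a3*b2)*e23
e12 coeff: (-2)*(-5) - (-1)*(-1) = 10 - 1 = 9
e13 coeff: (-2)*4 - 1*(-1) = -8 - (-1) = -7
e23 coeff: (-1)*4 - 1*(-5) = -4 - (-5) = 1
|a wedge b|^2 = 9^2 + (-7)^2 + 1^2
= 81 + 49 + 1
= 131


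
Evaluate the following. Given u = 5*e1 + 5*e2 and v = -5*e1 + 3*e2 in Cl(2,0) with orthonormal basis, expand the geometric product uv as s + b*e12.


Expand: (5*e1 + 5*e2)(-5*e1 + 3*e2)
= 5*(-5)*e1e1 + 5*3*e1e2 + 5*(-5)*e2e1 + 5*3*e2e2
Using e1^2 = e2^2 = 1, e2e1 = -e1e2:
Scalar part s = 5*(-5) + 5*3 = -25 + 15 = -10
Bivector part b = 5*3 - 5*(-5) = 15 - (-25) = 40
uv = -10 + 40*e12


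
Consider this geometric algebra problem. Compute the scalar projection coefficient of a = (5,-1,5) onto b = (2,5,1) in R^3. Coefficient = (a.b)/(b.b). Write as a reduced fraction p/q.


Projection coefficient = (a . b) / (b . b)
a . b = 5*2 + (-1)*5 + 5*1
= 10 + (-5) + 5 = 10
b . b = 2^2 + 5^2 + 1^2
= 4 + 25 + 1 = 30
Coefficient = 10/30
In lowest terms: 1/3


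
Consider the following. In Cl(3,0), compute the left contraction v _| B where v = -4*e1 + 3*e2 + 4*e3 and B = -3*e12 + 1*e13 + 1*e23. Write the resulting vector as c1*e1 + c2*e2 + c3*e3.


Left contraction v _| B = <vB>_1 (grade-1 part of the geometric product vB).
Using e1_|e12 = e2, e2_|e12 = -e1, e1_|e13 = e3, e3_|e13 = -e1, e2_|e23 = e3, e3_|e23 = -e2:
e1 coeff: -v2*b12 - v3*b13 = -(3)*(-3) - (4)*(1) = 5
e2 coeff: v1*b12 - v3*b23 = (-4)*(-3) - (4)*(1) = 8
e3 coeff: v1*b13 + v2*b23 = (-4)*(1) + (3)*(1) = -1
v _| B = 5*e1 + 8*e2 - 1*e3


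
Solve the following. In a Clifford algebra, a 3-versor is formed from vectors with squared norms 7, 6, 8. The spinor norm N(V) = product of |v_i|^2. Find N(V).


Spinor norm N(V) = |v1|^2 * |v2|^2 * ... * |v3|^2
= 7 * 6 * 8
Running product: 7, 42, 336
N(V) = 336


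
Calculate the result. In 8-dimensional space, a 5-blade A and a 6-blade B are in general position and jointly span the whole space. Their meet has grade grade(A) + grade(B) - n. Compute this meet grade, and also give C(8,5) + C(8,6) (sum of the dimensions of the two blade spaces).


Meet grade = grade(A) + grade(B) - n
= 5 + 6 - 8 = 3
C(8,5) = 56
C(8,6) = 28
dim_A + dim_B = 56 + 28 = 84


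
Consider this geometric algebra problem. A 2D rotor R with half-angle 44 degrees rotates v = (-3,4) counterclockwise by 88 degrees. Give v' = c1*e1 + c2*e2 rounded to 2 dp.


Rotor R = cos(44deg) - sin(44deg)*e12
Rotation angle theta = 2 * 44 = 88 degrees
v' = R*v*~R rotates v by theta.
cos(88deg) = 0.0349, sin(88deg) = 0.9994
v'_1 = -3*cos(88deg) - 4*sin(88deg)
= -3*0.0349 - 4*0.9994
= -4.10
v'_2 = -3*sin(88deg) + 4*cos(88deg)
= -3*0.9994 + 4*0.0349
= -2.86
v' = -4.10*e1 - 2.86*e2


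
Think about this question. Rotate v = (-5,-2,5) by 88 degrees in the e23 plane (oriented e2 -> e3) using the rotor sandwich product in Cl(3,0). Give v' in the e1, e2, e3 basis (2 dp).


Rotor R = cos(44deg) - sin(44deg)*e23
Rotation angle theta = 2 * 44 = 88 degrees in the e23 plane (e2 -> e3).
The component perpendicular to the plane (e1) is invariant: v'_1 = v1 = -5.00
cos(88deg) = 0.0349, sin(88deg) = 0.9994
v'_2 = v2*cos(theta) - v3*sin(theta) = -2*0.0349 - 5*0.9994 = -5.07
v'_3 = v2*sin(theta) + v3*cos(theta) = -2*0.9994 + 5*0.0349 = -1.82
v' = -5.00*e1 - 5.07*e2 - 1.82*e3


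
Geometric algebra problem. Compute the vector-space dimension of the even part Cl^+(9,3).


Even subalgebra dimension = 2^(n-1)
n = 9 + 3 = 12
2^(12 - 1) = 2^11 = 2048
Verification: sum of C(12,k) for even k = 1 + 66 + 495 + 924 + 495 + 66 + 1 = 2048
Result = 2048


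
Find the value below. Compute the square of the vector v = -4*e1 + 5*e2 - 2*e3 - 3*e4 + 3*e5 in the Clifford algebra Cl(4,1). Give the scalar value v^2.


v^2 = sum of c_i^2 * e_i^2
Positive signature terms (e_i^2 = +1): (-4)^2 + 5^2 + (-2)^2 + (-3)^2 = 54
Negative signature terms (e_j^2 = -1): 3^2 = 9
v^2 = 54 - 9 = 45


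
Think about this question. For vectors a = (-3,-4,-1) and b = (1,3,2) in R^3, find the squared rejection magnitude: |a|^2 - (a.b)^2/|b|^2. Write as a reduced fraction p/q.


|a|^2 = (-3)^2 + (-4)^2 + (-1)^2 = 26
|b|^2 = 1^2 + 3^2 + 2^2 = 14
a . b = (-3)*1 + (-4)*3 + (-1)*2 = -17
(a.b)^2 = (-17)^2 = 289
|rej|^2 = 26 - 289/14
= (364 - 289)/14
= 75/14
In lowest terms: 75/14


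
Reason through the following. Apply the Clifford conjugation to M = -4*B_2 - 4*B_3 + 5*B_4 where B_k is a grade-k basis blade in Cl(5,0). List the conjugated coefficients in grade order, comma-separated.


Clifford conjugate sign for grade k: (-1)^(k(k+1)/2)
Grade 2: (-1)^(2*3/2) = (-1)^3 = -1, coeff -4 -> 4
Grade 3: (-1)^(3*4/2) = (-1)^6 = 1, coeff -4 -> -4
Grade 4: (-1)^(4*5/2) = (-1)^10 = 1, coeff 5 -> 5
Conjugated coefficients: 4, -4, 5


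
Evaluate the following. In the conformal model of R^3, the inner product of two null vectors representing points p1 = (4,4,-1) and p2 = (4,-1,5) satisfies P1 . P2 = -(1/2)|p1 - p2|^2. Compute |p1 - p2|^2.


p1 - p2 = (0, 5, -6)
|p1 - p2|^2 = 0^2 + 5^2 + (-6)^2
= 0 + 25 + 36
= 61


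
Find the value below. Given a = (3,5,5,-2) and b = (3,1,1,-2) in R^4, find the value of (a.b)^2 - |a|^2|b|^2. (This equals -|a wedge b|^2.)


a . b = 3*3 + 5*1 + 5*1 + (-2)*(-2)
= 9 + 5 + 5 + 4 = 23
|a|^2 = 3^2 + 5^2 + 5^2 + (-2)^2 = 63
|b|^2 = 3^2 + 1^2 + 1^2 + (-2)^2 = 15
(a.b)^2 = 23^2 = 529
|a|^2 * |b|^2 = 63 * 15 = 945
Result = 529 - 945 = -416


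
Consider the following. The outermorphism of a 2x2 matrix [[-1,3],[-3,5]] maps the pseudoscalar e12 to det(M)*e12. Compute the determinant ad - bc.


The outermorphism of a linear map f sends e1^e2 to f(e1)^f(e2).
f(e1) = -1*e1 - 3*e2
f(e2) = 3*e1 + 5*e2
f(e1) ^ f(e2) = (-1*e1 - 3*e2) ^ (3*e1 + 5*e2)
= (-1)*5*e12 + (-3)*3*e21
= (-5 - (-9))*e12
= 4*e12
Coefficient = 4


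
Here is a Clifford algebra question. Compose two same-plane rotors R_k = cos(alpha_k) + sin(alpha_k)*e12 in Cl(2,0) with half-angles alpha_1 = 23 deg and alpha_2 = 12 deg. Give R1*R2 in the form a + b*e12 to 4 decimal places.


Same-plane rotors commute and their half-angles add:
R1*R2 = cos(a1 + a2) + sin(a1 + a2)*e12.
a1 + a2 = 23 + 12 = 35 deg
cos(35 deg) = 0.8192
sin(35 deg) = 0.5736
R1*R2 = 0.8192 + 0.5736*e12


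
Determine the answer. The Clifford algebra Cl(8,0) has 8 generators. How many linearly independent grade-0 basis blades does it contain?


Number of grade-k basis blades in Cl(p,q) with n = p + q is C(n, k).
n = 8 + 0 = 8
C(8, 0) = 8! / (0! * 8!)
= 40320 / (1 * 40320)
= 1


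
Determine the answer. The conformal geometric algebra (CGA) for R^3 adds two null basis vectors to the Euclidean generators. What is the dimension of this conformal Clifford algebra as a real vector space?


The conformal model of R^3 uses Cl(4,1): the 3 Euclidean generators plus two extra orthogonal generators e+ (e+^2 = +1) and e- (e-^2 = -1), from which the null vectors e0, einf are built.
Number of generators m = 3 + 2 = 5.
dim Cl(p,q) = 2^m = 2^5 = 32


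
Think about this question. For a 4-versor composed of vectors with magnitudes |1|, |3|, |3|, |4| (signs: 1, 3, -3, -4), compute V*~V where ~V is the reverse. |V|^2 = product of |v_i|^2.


Each vector v_i has |v_i|^2 = s_i^2
Squared scales: 1^2 = 1, 3^2 = 9, (-3)^2 = 9, (-4)^2 = 16
|V|^2 = 1 * 9 * 9 * 16
= 1296


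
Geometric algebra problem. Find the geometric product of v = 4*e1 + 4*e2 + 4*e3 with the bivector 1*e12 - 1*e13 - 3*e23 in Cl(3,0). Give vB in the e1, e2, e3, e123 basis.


vB has grade-1 (vector) and grade-3 (trivector) parts: vB = (v _| B) + (v ^ B).
Vector part <vB>_1:
  e1: -v2*b12 - v3*b13 = -(4)*(1) - (4)*(-1) = 0
  e2: v1*b12 - v3*b23 = (4)*(1) - (4)*(-3) = 16
  e3: v1*b13 + v2*b23 = (4)*(-1) + (4)*(-3) = -16
Trivector part <vB>_3:
  e123: v1*b23 - v2*b13 + v3*b12 = (4)*(-3) - (4)*(-1) + (4)*(1) = -4
vB = 0*e1 + 16*e2 - 16*e3 - 4*e123


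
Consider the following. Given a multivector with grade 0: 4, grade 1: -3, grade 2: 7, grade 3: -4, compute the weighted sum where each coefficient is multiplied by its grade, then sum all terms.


Grade-weighted sum = sum of grade_k * coefficient_k
0*4 = 0
1*(-3) = -3
2*7 = 14
3*(-4) = -12
Total = 0 + (-3) + 14 + (-12) = -1


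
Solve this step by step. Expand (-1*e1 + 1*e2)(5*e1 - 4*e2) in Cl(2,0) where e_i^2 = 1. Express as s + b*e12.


Expand: (-1*e1 + 1*e2)(5*e1 - 4*e2)
= (-1)*5*e1e1 + (-1)*(-4)*e1e2 + 1*5*e2e1 + 1*(-4)*e2e2
Using e1^2 = e2^2 = 1, e2e1 = -e1e2:
Scalar part s = (-1)*5 + 1*(-4) = -5 + (-4) = -9
Bivector part b = (-1)*(-4) - 1*5 = 4 - 5 = -1
uv = -9 - 1*e12


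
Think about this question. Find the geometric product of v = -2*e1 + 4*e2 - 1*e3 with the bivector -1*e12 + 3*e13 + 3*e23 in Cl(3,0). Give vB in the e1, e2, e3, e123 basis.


vB has grade-1 (vector) and grade-3 (trivector) parts: vB = (v _| B) + (v ^ B).
Vector part <vB>_1:
  e1: -v2*b12 - v3*b13 = -(4)*(-1) - (-1)*(3) = 7
  e2: v1*b12 - v3*b23 = (-2)*(-1) - (-1)*(3) = 5
  e3: v1*b13 + v2*b23 = (-2)*(3) + (4)*(3) = 6
Trivector part <vB>_3:
  e123: v1*b23 - v2*b13 + v3*b12 = (-2)*(3) - (4)*(3) + (-1)*(-1) = -17
vB = 7*e1 + 5*e2 + 6*e3 - 17*e123


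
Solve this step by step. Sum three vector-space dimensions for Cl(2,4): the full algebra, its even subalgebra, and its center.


n = 2 + 4 = 6
Total dim = 2^6 = 64
Even subalgebra dim = 2^5 = 32
n is even, so center dim = 1
Sum = 64 + 32 + 1 = 97


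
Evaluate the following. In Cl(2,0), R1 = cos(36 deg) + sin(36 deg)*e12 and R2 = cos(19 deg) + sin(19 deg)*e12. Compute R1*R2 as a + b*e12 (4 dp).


Same-plane rotors commute and their half-angles add:
R1*R2 = cos(a1 + a2) + sin(a1 + a2)*e12.
a1 + a2 = 36 + 19 = 55 deg
cos(55 deg) = 0.5736
sin(55 deg) = 0.8192
R1*R2 = 0.5736 + 0.8192*e12


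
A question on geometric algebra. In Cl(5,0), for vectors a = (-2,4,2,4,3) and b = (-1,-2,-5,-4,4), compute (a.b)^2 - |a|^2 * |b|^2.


a . b = (-2)*(-1) + 4*(-2) + 2*(-5) + 4*(-4) + 3*4
= 2 + (-8) + (-10) + (-16) + 12 = -20
|a|^2 = (-2)^2 + 4^2 + 2^2 + 4^2 + 3^2 = 49
|b|^2 = (-1)^2 + (-2)^2 + (-5)^2 + (-4)^2 + 4^2 = 62
(a.b)^2 = (-20)^2 = 400
|a|^2 * |b|^2 = 49 * 62 = 3038
Result = 400 - 3038 = -2638


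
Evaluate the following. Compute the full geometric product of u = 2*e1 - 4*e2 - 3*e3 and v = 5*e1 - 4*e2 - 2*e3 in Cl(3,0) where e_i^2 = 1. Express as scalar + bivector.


In Cl(3,0): e_i^2 = 1, e_ie_j = -e_je_i for i != j.
Scalar part = u . v = 2*5 + (-4)*(-4) + (-3)*(-2)
= 10 + 16 + 6 = 32
e12 coeff = 2*(-4) - (-4)*5 = -8 - (-20) = 12
e13 coeff = 2*(-2) - (-3)*5 = -4 - (-15) = 11
e23 coeff = (-4)*(-2) - (-3)*(-4) = 8 - 12 = -4
uv = 32 + 12*e12 + 11*e13 - 4*e23


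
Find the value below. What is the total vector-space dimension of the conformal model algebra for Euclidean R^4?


The conformal model of R^4 uses Cl(5,1): the 4 Euclidean generators plus two extra orthogonal generators e+ (e+^2 = +1) and e- (e-^2 = -1), from which the null vectors e0, einf are built.
Number of generators m = 4 + 2 = 6.
dim Cl(p,q) = 2^m = 2^6 = 64


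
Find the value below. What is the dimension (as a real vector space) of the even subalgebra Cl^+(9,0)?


Even subalgebra dimension = 2^(n-1)
n = 9 + 0 = 9
2^(9 - 1) = 2^8 = 256
Verification: sum of C(9,k) for even k = 1 + 36 + 126 + 84 + 9 = 256
Result = 256


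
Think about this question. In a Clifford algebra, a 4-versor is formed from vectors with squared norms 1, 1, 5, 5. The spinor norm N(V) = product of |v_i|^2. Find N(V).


Spinor norm N(V) = |v1|^2 * |v2|^2 * ... * |v4|^2
= 1 * 1 * 5 * 5
Running product: 1, 1, 5, 25
N(V) = 25


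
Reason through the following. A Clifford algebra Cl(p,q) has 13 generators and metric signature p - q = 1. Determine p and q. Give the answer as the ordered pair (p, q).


We need p + q = 13 and p - q = 1.
Adding: 2p = 13 + 1 = 14, so p = 7.
Then q = 13 - 7 = 6.
(p, q) = (7, 6)


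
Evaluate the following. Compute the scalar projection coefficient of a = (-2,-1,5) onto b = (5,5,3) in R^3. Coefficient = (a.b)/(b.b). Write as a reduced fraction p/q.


Projection coefficient = (a . b) / (b . b)
a . b = (-2)*5 + (-1)*5 + 5*3
= -10 + (-5) + 15 = 0
b . b = 5^2 + 5^2 + 3^2
= 25 + 25 + 9 = 59
Coefficient = 0/59
In lowest terms: 0/1


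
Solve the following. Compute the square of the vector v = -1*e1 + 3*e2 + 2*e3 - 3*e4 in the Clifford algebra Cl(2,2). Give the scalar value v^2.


v^2 = sum of c_i^2 * e_i^2
Positive signature terms (e_i^2 = +1): (-1)^2 + 3^2 = 10
Negative signature terms (e_j^2 = -1): 2^2 + (-3)^2 = 13
v^2 = 10 - 13 = -3


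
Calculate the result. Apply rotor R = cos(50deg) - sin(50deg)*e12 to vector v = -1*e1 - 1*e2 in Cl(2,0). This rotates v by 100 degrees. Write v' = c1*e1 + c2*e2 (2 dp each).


Rotor R = cos(50deg) - sin(50deg)*e12
Rotation angle theta = 2 * 50 = 100 degrees
v' = R*v*~R rotates v by theta.
cos(100deg) = -0.1736, sin(100deg) = 0.9848
v'_1 = -1*cos(100deg) - (-1)*sin(100deg)
= -1*(-0.1736) - (-1)*0.9848
= 1.16
v'_2 = -1*sin(100deg) + (-1)*cos(100deg)
= -1*0.9848 + (-1)*(-0.1736)
= -0.81
v' = 1.16*e1 - 0.81*e2


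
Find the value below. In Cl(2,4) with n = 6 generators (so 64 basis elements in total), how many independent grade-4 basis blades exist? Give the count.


Number of grade-k basis blades in Cl(p,q) with n = p + q is C(n, k).
n = 2 + 4 = 6
C(6, 4) = 6! / (4! * 2!)
= 720 / (24 * 2)
= 15


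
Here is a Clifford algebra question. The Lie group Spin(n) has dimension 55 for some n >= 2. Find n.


dim Spin(n) = dim so(n) = n(n-1)/2.
Solve n(n-1)/2 = 55, i.e. n^2 - n - 110 = 0.
Discriminant = 1 + 8*55 = 441
n = (1 + sqrt(441))/2 = (1 + 21)/2 = 11


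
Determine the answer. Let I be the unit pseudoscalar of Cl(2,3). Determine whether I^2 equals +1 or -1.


The pseudoscalar I = e1...e_n (product of all n generators) of Cl(p,q) satisfies I^2 = (-1)^(q + n(n-1)/2).
p = 2, q = 3, n = p + q = 5
n(n-1)/2 = 5 * 4 / 2 = 10
Exponent = q + n(n-1)/2 = 3 + 10 = 13
I^2 = (-1)^13 = -1


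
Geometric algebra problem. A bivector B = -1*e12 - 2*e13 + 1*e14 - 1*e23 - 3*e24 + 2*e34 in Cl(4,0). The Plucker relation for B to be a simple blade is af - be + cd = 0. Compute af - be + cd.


Plucker relation: af - be + cd
a*f = (-1)*2 = -2
b*e = (-2)*(-3) = 6
c*d = 1*(-1) = -1
af - be + cd = -2 - 6 + (-1)
= -9


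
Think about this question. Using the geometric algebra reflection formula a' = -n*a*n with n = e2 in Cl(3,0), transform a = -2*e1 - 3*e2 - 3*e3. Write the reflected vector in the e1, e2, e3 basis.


Reflection formula: a' = -n*a*n, with n = e2 (unit vector, n^2 = 1).
For reflection through hyperplane perp to e2:
The component along e2 flips sign, others stay.
a = (-2, -3, -3)
a' = (-2, 3, -3)
a' = -2*e1 + 3*e2 - 3*e3


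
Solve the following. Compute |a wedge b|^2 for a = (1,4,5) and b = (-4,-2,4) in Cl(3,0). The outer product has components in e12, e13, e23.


a wedge b = (a1*b2 - a2*b1)*e12 + (a1*b3 - a3*b1)*e13 + (a2*b3 - a3*b2)*e23
e12 coeff: 1*(-2) - 4*(-4) = -2 - (-16) = 14
e13 coeff: 1*4 - 5*(-4) = 4 - (-20) = 24
e23 coeff: 4*4 - 5*(-2) = 16 - (-10) = 26
|a wedge b|^2 = 14^2 + 24^2 + 26^2
= 196 + 576 + 676
= 1448


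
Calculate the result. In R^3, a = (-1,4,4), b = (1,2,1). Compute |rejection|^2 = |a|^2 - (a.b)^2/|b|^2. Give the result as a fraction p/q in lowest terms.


|a|^2 = (-1)^2 + 4^2 + 4^2 = 33
|b|^2 = 1^2 + 2^2 + 1^2 = 6
a . b = (-1)*1 + 4*2 + 4*1 = 11
(a.b)^2 = 11^2 = 121
|rej|^2 = 33 - 121/6
= (198 - 121)/6
= 77/6
In lowest terms: 77/6


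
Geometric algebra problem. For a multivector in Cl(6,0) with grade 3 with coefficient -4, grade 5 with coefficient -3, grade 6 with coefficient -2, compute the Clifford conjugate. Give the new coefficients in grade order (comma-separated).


Clifford conjugate sign for grade k: (-1)^(k(k+1)/2)
Grade 3: (-1)^(3*4/2) = (-1)^6 = 1, coeff -4 -> -4
Grade 5: (-1)^(5*6/2) = (-1)^15 = -1, coeff -3 -> 3
Grade 6: (-1)^(6*7/2) = (-1)^21 = -1, coeff -2 -> 2
Conjugated coefficients: -4, 3, 2


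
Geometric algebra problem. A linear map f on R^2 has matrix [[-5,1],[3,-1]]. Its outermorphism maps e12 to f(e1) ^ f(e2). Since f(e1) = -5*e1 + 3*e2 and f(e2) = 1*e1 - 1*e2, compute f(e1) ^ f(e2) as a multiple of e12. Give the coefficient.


The outermorphism of a linear map f sends e1^e2 to f(e1)^f(e2).
f(e1) = -5*e1 + 3*e2
f(e2) = 1*e1 - 1*e2
f(e1) ^ f(e2) = (-5*e1 + 3*e2) ^ (1*e1 - 1*e2)
= (-5)*(-1)*e12 + 3*1*e21
= (5 - 3)*e12
= 2*e12
Coefficient = 2


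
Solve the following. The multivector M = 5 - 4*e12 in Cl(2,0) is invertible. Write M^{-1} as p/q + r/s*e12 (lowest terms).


M = 5 - 4*e12, where e12^2 = -1.
Since M commutes with its reverse ~M = a - b*e12, M * ~M = a^2 - b^2*e12^2 = a^2 + b^2.
So M^{-1} = ~M / (a^2 + b^2) = (a - b*e12)/(a^2 + b^2).
a^2 + b^2 = 25 + 16 = 41
Scalar part = 5/41 = 5/41
Bivector coeff = 4/41 = 4/41
M^{-1} = 5/41 + 4/41*e12


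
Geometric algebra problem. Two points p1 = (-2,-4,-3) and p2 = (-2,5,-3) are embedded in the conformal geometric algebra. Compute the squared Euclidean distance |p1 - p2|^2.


p1 - p2 = (0, -9, 0)
|p1 - p2|^2 = 0^2 + (-9)^2 + 0^2
= 0 + 81 + 0
= 81


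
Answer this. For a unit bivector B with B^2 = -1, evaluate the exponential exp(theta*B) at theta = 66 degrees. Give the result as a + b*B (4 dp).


For a unit bivector B with B^2 = -1, the exponential series gives
e^(theta*B) = cos(theta) + sin(theta)*B (the GA analogue of Euler's formula).
theta = 66 degrees = 1.151917 rad
cos(66 deg) = 0.4067
sin(66 deg) = 0.9135
exp(theta*B) = 0.4067 + 0.9135*B


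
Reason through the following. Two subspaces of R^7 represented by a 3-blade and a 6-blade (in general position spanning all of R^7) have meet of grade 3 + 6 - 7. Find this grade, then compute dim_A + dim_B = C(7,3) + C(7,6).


Meet grade = grade(A) + grade(B) - n
= 3 + 6 - 7 = 2
C(7,3) = 35
C(7,6) = 7
dim_A + dim_B = 35 + 7 = 42


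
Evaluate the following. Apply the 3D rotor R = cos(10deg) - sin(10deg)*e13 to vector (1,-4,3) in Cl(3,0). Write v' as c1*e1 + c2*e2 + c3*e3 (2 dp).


Rotor R = cos(10deg) - sin(10deg)*e13
Rotation angle theta = 2 * 10 = 20 degrees in the e13 plane (e1 -> e3).
The component perpendicular to the plane (e2) is invariant: v'_2 = v2 = -4.00
cos(20deg) = 0.9397, sin(20deg) = 0.3420
v'_1 = v1*cos(theta) - v3*sin(theta) = 1*0.9397 - 3*0.3420 = -0.09
v'_3 = v1*sin(theta) + v3*cos(theta) = 1*0.3420 + 3*0.9397 = 3.16
v' = -0.09*e1 - 4.00*e2 + 3.16*e3


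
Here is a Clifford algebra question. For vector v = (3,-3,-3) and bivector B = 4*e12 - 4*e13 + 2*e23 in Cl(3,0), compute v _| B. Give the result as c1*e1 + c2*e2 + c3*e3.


Left contraction v _| B = <vB>_1 (grade-1 part of the geometric product vB).
Using e1_|e12 = e2, e2_|e12 = -e1, e1_|e13 = e3, e3_|e13 = -e1, e2_|e23 = e3, e3_|e23 = -e2:
e1 coeff: -v2*b12 - v3*b13 = -(-3)*(4) - (-3)*(-4) = 0
e2 coeff: v1*b12 - v3*b23 = (3)*(4) - (-3)*(2) = 18
e3 coeff: v1*b13 + v2*b23 = (3)*(-4) + (-3)*(2) = -18
v _| B = 0*e1 + 18*e2 - 18*e3


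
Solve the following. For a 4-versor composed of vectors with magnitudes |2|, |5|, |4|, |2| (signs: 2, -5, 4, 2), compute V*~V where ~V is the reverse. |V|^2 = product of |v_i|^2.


Each vector v_i has |v_i|^2 = s_i^2
Squared scales: 2^2 = 4, (-5)^2 = 25, 4^2 = 16, 2^2 = 4
|V|^2 = 4 * 25 * 16 * 4
= 6400


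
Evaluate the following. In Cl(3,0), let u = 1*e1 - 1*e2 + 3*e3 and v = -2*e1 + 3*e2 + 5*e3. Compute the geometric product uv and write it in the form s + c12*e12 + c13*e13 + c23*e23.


In Cl(3,0): e_i^2 = 1, e_ie_j = -e_je_i for i != j.
Scalar part = u . v = 1*(-2) + (-1)*3 + 3*5
= -2 + (-3) + 15 = 10
e12 coeff = 1*3 - (-1)*(-2) = 3 - 2 = 1
e13 coeff = 1*5 - 3*(-2) = 5 - (-6) = 11
e23 coeff = (-1)*5 - 3*3 = -5 - 9 = -14
uv = 10 + 1*e12 + 11*e13 - 14*e23


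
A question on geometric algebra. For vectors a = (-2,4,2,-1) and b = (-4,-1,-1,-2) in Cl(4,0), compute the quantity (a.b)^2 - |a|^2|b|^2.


a . b = (-2)*(-4) + 4*(-1) + 2*(-1) + (-1)*(-2)
= 8 + (-4) + (-2) + 2 = 4
|a|^2 = (-2)^2 + 4^2 + 2^2 + (-1)^2 = 25
|b|^2 = (-4)^2 + (-1)^2 + (-1)^2 + (-2)^2 = 22
(a.b)^2 = 4^2 = 16
|a|^2 * |b|^2 = 25 * 22 = 550
Result = 16 - 550 = -534


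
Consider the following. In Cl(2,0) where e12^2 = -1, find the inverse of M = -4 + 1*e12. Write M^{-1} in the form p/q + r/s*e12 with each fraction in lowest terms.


M = -4 + 1*e12, where e12^2 = -1.
Since M commutes with its reverse ~M = a - b*e12, M * ~M = a^2 - b^2*e12^2 = a^2 + b^2.
So M^{-1} = ~M / (a^2 + b^2) = (a - b*e12)/(a^2 + b^2).
a^2 + b^2 = 16 + 1 = 17
Scalar part = -4/17 = -4/17
Bivector coeff = -1/17 = -1/17
M^{-1} = -4/17 - 1/17*e12


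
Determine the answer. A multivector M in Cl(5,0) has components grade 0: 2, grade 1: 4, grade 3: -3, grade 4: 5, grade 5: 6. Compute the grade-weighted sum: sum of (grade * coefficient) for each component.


Grade-weighted sum = sum of grade_k * coefficient_k
0*2 = 0
1*4 = 4
3*(-3) = -9
4*5 = 20
5*6 = 30
Total = 0 + 4 + (-9) + 20 + 30 = 45


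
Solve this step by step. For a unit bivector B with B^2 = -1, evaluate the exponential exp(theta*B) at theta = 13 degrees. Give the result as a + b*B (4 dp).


For a unit bivector B with B^2 = -1, the exponential series gives
e^(theta*B) = cos(theta) + sin(theta)*B (the GA analogue of Euler's formula).
theta = 13 degrees = 0.226893 rad
cos(13 deg) = 0.9744
sin(13 deg) = 0.2250
exp(theta*B) = 0.9744 + 0.2250*B


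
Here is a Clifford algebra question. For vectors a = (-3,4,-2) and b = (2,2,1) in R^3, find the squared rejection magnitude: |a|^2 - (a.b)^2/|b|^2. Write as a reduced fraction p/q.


|a|^2 = (-3)^2 + 4^2 + (-2)^2 = 29
|b|^2 = 2^2 + 2^2 + 1^2 = 9
a . b = (-3)*2 + 4*2 + (-2)*1 = 0
(a.b)^2 = 0^2 = 0
|rej|^2 = 29 - 0/9
= (261 - 0)/9
= 261/9
In lowest terms: 29/1


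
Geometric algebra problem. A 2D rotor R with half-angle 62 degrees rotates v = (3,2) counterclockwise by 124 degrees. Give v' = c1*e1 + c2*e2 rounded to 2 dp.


Rotor R = cos(62deg) - sin(62deg)*e12
Rotation angle theta = 2 * 62 = 124 degrees
v' = R*v*~R rotates v by theta.
cos(124deg) = -0.5592, sin(124deg) = 0.8290
v'_1 = 3*cos(124deg) - 2*sin(124deg)
= 3*(-0.5592) - 2*0.8290
= -3.34
v'_2 = 3*sin(124deg) + 2*cos(124deg)
= 3*0.8290 + 2*(-0.5592)
= 1.37
v' = -3.34*e1 + 1.37*e2


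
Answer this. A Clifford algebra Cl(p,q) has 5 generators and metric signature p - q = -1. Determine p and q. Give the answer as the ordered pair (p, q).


We need p + q = 5 and p - q = -1.
Adding: 2p = 5 + (-1) = 4, so p = 2.
Then q = 5 - 2 = 3.
(p, q) = (2, 3)


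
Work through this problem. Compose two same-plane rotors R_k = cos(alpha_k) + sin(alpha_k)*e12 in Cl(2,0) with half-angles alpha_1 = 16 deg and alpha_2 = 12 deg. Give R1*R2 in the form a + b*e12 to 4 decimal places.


Same-plane rotors commute and their half-angles add:
R1*R2 = cos(a1 + a2) + sin(a1 + a2)*e12.
a1 + a2 = 16 + 12 = 28 deg
cos(28 deg) = 0.8829
sin(28 deg) = 0.4695
R1*R2 = 0.8829 + 0.4695*e12


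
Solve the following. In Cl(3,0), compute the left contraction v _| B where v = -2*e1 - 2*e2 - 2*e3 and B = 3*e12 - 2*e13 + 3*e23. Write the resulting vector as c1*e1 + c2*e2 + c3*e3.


Left contraction v _| B = <vB>_1 (grade-1 part of the geometric product vB).
Using e1_|e12 = e2, e2_|e12 = -e1, e1_|e13 = e3, e3_|e13 = -e1, e2_|e23 = e3, e3_|e23 = -e2:
e1 coeff: -v2*b12 - v3*b13 = -(-2)*(3) - (-2)*(-2) = 2
e2 coeff: v1*b12 - v3*b23 = (-2)*(3) - (-2)*(3) = 0
e3 coeff: v1*b13 + v2*b23 = (-2)*(-2) + (-2)*(3) = -2
v _| B = 2*e1 + 0*e2 - 2*e3


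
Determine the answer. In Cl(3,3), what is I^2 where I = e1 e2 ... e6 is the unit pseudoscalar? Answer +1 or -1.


The pseudoscalar I = e1...e_n (product of all n generators) of Cl(p,q) satisfies I^2 = (-1)^(q + n(n-1)/2).
p = 3, q = 3, n = p + q = 6
n(n-1)/2 = 6 * 5 / 2 = 15
Exponent = q + n(n-1)/2 = 3 + 15 = 18
I^2 = (-1)^18 = +1


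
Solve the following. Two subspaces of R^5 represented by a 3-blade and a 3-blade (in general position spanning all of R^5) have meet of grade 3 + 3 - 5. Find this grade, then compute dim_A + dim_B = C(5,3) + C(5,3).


Meet grade = grade(A) + grade(B) - n
= 3 + 3 - 5 = 1
C(5,3) = 10
C(5,3) = 10
dim_A + dim_B = 10 + 10 = 20


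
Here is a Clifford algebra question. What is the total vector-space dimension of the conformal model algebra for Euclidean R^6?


The conformal model of R^6 uses Cl(7,1): the 6 Euclidean generators plus two extra orthogonal generators e+ (e+^2 = +1) and e- (e-^2 = -1), from which the null vectors e0, einf are built.
Number of generators m = 6 + 2 = 8.
dim Cl(p,q) = 2^m = 2^8 = 256


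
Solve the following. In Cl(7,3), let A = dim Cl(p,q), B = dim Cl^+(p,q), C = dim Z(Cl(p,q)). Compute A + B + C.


n = 7 + 3 = 10
Total dim = 2^10 = 1024
Even subalgebra dim = 2^9 = 512
n is even, so center dim = 1
Sum = 1024 + 512 + 1 = 1537


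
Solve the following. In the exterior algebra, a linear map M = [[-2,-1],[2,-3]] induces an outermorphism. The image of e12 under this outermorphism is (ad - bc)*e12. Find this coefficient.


The outermorphism of a linear map f sends e1^e2 to f(e1)^f(e2).
f(e1) = -2*e1 + 2*e2
f(e2) = -1*e1 - 3*e2
f(e1) ^ f(e2) = (-2*e1 + 2*e2) ^ (-1*e1 - 3*e2)
= (-2)*(-3)*e12 + 2*(-1)*e21
= (6 - (-2))*e12
= 8*e12
Coefficient = 8


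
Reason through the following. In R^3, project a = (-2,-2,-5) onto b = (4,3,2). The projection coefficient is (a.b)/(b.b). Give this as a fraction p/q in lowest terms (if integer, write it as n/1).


Projection coefficient = (a . b) / (b . b)
a . b = (-2)*4 + (-2)*3 + (-5)*2
= -8 + (-6) + (-10) = -24
b . b = 4^2 + 3^2 + 2^2
= 16 + 9 + 4 = 29
Coefficient = -24/29
In lowest terms: -24/29


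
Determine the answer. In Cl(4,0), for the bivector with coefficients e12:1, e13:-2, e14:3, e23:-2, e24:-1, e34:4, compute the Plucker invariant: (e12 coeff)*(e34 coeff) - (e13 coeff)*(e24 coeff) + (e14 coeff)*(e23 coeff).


Plucker relation: af - be + cd
a*f = 1*4 = 4
b*e = (-2)*(-1) = 2
c*d = 3*(-2) = -6
af - be + cd = 4 - 2 + (-6)
= -4


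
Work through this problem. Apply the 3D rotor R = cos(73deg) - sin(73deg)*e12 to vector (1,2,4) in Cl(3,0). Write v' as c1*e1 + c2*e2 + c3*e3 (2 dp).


Rotor R = cos(73deg) - sin(73deg)*e12
Rotation angle theta = 2 * 73 = 146 degrees in the e12 plane (e1 -> e2).
The component perpendicular to the plane (e3) is invariant: v'_3 = v3 = 4.00
cos(146deg) = -0.8290, sin(146deg) = 0.5592
v'_1 = v1*cos(theta) - v2*sin(theta) = 1*(-0.8290) - 2*0.5592 = -1.95
v'_2 = v1*sin(theta) + v2*cos(theta) = 1*0.5592 + 2*(-0.8290) = -1.10
v' = -1.95*e1 - 1.10*e2 + 4.00*e3


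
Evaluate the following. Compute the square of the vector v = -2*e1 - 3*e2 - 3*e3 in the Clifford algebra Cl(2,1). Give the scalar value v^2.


v^2 = sum of c_i^2 * e_i^2
Positive signature terms (e_i^2 = +1): (-2)^2 + (-3)^2 = 13
Negative signature terms (e_j^2 = -1): (-3)^2 = 9
v^2 = 13 - 9 = 4


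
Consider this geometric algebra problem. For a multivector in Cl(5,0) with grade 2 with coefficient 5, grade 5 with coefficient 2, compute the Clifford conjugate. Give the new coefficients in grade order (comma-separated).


Clifford conjugate sign for grade k: (-1)^(k(k+1)/2)
Grade 2: (-1)^(2*3/2) = (-1)^3 = -1, coeff 5 -> -5
Grade 5: (-1)^(5*6/2) = (-1)^15 = -1, coeff 2 -> -2
Conjugated coefficients: -5, -2


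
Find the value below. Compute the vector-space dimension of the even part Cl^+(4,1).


Even subalgebra dimension = 2^(n-1)
n = 4 + 1 = 5
2^(5 - 1) = 2^4 = 16
Verification: sum of C(5,k) for even k = 1 + 10 + 5 = 16
Result = 16


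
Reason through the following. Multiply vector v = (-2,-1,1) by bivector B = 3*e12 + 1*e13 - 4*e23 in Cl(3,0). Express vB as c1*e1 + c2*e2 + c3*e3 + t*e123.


vB has grade-1 (vector) and grade-3 (trivector) parts: vB = (v _| B) + (v ^ B).
Vector part <vB>_1:
  e1: -v2*b12 - v3*b13 = -(-1)*(3) - (1)*(1) = 2
  e2: v1*b12 - v3*b23 = (-2)*(3) - (1)*(-4) = -2
  e3: v1*b13 + v2*b23 = (-2)*(1) + (-1)*(-4) = 2
Trivector part <vB>_3:
  e123: v1*b23 - v2*b13 + v3*b12 = (-2)*(-4) - (-1)*(1) + (1)*(3) = 12
vB = 2*e1 - 2*e2 + 2*e3 + 12*e123


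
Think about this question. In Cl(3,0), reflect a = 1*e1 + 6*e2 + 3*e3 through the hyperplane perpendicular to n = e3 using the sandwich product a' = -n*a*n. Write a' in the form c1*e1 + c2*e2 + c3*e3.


Reflection formula: a' = -n*a*n, with n = e3 (unit vector, n^2 = 1).
For reflection through hyperplane perp to e3:
The component along e3 flips sign, others stay.
a = (1, 6, 3)
a' = (1, 6, -3)
a' = 1*e1 + 6*e2 - 3*e3


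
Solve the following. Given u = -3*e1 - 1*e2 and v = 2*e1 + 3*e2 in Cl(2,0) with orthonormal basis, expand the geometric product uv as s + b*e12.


Expand: (-3*e1 - 1*e2)(2*e1 + 3*e2)
= (-3)*2*e1e1 + (-3)*3*e1e2 + (-1)*2*e2e1 + (-1)*3*e2e2
Using e1^2 = e2^2 = 1, e2e1 = -e1e2:
Scalar part s = (-3)*2 + (-1)*3 = -6 + (-3) = -9
Bivector part b = (-3)*3 - (-1)*2 = -9 - (-2) = -7
uv = -9 - 7*e12


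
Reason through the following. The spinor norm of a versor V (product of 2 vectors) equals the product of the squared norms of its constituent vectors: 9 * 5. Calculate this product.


Spinor norm N(V) = |v1|^2 * |v2|^2 * ... * |v2|^2
= 9 * 5
Running product: 9, 45
N(V) = 45


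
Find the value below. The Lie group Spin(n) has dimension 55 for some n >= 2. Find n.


dim Spin(n) = dim so(n) = n(n-1)/2.
Solve n(n-1)/2 = 55, i.e. n^2 - n - 110 = 0.
Discriminant = 1 + 8*55 = 441
n = (1 + sqrt(441))/2 = (1 + 21)/2 = 11


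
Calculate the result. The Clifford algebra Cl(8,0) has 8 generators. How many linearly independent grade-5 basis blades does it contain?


Number of grade-k basis blades in Cl(p,q) with n = p + q is C(n, k).
n = 8 + 0 = 8
C(8, 5) = 8! / (5! * 3!)
= 40320 / (120 * 6)
= 56


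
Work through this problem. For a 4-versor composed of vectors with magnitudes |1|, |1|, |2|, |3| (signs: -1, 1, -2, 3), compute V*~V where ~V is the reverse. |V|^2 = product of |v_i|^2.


Each vector v_i has |v_i|^2 = s_i^2
Squared scales: (-1)^2 = 1, 1^2 = 1, (-2)^2 = 4, 3^2 = 9
|V|^2 = 1 * 1 * 4 * 9
= 36


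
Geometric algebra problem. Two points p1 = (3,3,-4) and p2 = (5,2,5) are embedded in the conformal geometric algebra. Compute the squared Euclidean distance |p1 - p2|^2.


p1 - p2 = (-2, 1, -9)
|p1 - p2|^2 = (-2)^2 + 1^2 + (-9)^2
= 4 + 1 + 81
= 86


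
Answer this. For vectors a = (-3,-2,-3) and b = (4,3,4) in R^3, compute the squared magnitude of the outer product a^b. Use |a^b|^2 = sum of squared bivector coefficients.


a wedge b = (a1*b2 - a2*b1)*e12 + (a1*b3 - a3*b1)*e13 + (a2*b3 - a3*b2)*e23
e12 coeff: (-3)*3 - (-2)*4 = -9 - (-8) = -1
e13 coeff: (-3)*4 - (-3)*4 = -12 - (-12) = 0
e23 coeff: (-2)*4 - (-3)*3 = -8 - (-9) = 1
|a wedge b|^2 = (-1)^2 + 0^2 + 1^2
= 1 + 0 + 1
= 2


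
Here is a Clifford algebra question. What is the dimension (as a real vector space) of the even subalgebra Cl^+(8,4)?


Even subalgebra dimension = 2^(n-1)
n = 8 + 4 = 12
2^(12 - 1) = 2^11 = 2048
Verification: sum of C(12,k) for even k = 1 + 66 + 495 + 924 + 495 + 66 + 1 = 2048
Result = 2048


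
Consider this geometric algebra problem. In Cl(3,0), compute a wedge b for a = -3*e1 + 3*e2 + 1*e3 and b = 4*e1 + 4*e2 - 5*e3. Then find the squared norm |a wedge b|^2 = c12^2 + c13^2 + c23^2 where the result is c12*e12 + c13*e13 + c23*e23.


a wedge b = (a1*b2 - a2*b1)*e12 + (a1*b3 - a3*b1)*e13 + (a2*b3 - a3*b2)*e23
e12 coeff: (-3)*4 - 3*4 = -12 - 12 = -24
e13 coeff: (-3)*(-5) - 1*4 = 15 - 4 = 11
e23 coeff: 3*(-5) - 1*4 = -15 - 4 = -19
|a wedge b|^2 = (-24)^2 + 11^2 + (-19)^2
= 576 + 121 + 361
= 1058


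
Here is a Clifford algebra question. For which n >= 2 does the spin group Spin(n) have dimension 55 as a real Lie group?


dim Spin(n) = dim so(n) = n(n-1)/2.
Solve n(n-1)/2 = 55, i.e. n^2 - n - 110 = 0.
Discriminant = 1 + 8*55 = 441
n = (1 + sqrt(441))/2 = (1 + 21)/2 = 11


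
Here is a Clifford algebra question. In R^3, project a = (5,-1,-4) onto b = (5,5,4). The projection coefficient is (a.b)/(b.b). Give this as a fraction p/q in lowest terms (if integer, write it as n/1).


Projection coefficient = (a . b) / (b . b)
a . b = 5*5 + (-1)*5 + (-4)*4
= 25 + (-5) + (-16) = 4
b . b = 5^2 + 5^2 + 4^2
= 25 + 25 + 16 = 66
Coefficient = 4/66
In lowest terms: 2/33


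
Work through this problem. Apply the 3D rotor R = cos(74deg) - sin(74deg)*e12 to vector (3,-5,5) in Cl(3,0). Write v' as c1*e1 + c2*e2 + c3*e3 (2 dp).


Rotor R = cos(74deg) - sin(74deg)*e12
Rotation angle theta = 2 * 74 = 148 degrees in the e12 plane (e1 -> e2).
The component perpendicular to the plane (e3) is invariant: v'_3 = v3 = 5.00
cos(148deg) = -0.8480, sin(148deg) = 0.5299
v'_1 = v1*cos(theta) - v2*sin(theta) = 3*(-0.8480) - (-5)*0.5299 = 0.11
v'_2 = v1*sin(theta) + v2*cos(theta) = 3*0.5299 + (-5)*(-0.8480) = 5.83
v' = 0.11*e1 + 5.83*e2 + 5.00*e3


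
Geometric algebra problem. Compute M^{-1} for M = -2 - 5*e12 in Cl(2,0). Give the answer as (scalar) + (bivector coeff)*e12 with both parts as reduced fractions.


M = -2 - 5*e12, where e12^2 = -1.
Since M commutes with its reverse ~M = a - b*e12, M * ~M = a^2 - b^2*e12^2 = a^2 + b^2.
So M^{-1} = ~M / (a^2 + b^2) = (a - b*e12)/(a^2 + b^2).
a^2 + b^2 = 4 + 25 = 29
Scalar part = -2/29 = -2/29
Bivector coeff = 5/29 = 5/29
M^{-1} = -2/29 + 5/29*e12


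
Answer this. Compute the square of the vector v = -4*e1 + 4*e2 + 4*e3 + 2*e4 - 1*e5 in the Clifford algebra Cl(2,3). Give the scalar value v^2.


v^2 = sum of c_i^2 * e_i^2
Positive signature terms (e_i^2 = +1): (-4)^2 + 4^2 = 32
Negative signature terms (e_j^2 = -1): 4^2 + 2^2 + (-1)^2 = 21
v^2 = 32 - 21 = 11


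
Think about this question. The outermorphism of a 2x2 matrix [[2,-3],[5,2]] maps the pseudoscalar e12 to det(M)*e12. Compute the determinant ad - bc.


The outermorphism of a linear map f sends e1^e2 to f(e1)^f(e2).
f(e1) = 2*e1 + 5*e2
f(e2) = -3*e1 + 2*e2
f(e1) ^ f(e2) = (2*e1 + 5*e2) ^ (-3*e1 + 2*e2)
= 2*2*e12 + 5*(-3)*e21
= (4 - (-15))*e12
= 19*e12
Coefficient = 19


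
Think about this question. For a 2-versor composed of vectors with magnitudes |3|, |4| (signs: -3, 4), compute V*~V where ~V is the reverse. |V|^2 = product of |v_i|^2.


Each vector v_i has |v_i|^2 = s_i^2
Squared scales: (-3)^2 = 9, 4^2 = 16
|V|^2 = 9 * 16
= 144


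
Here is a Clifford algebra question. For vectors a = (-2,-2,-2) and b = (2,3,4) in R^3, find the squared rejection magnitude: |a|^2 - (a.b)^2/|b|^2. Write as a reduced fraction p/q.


|a|^2 = (-2)^2 + (-2)^2 + (-2)^2 = 12
|b|^2 = 2^2 + 3^2 + 4^2 = 29
a . b = (-2)*2 + (-2)*3 + (-2)*4 = -18
(a.b)^2 = (-18)^2 = 324
|rej|^2 = 12 - 324/29
= (348 - 324)/29
= 24/29
In lowest terms: 24/29


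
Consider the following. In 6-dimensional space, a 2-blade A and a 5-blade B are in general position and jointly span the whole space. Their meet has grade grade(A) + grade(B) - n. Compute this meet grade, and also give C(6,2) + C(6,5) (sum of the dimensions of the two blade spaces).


Meet grade = grade(A) + grade(B) - n
= 2 + 5 - 6 = 1
C(6,2) = 15
C(6,5) = 6
dim_A + dim_B = 15 + 6 = 21


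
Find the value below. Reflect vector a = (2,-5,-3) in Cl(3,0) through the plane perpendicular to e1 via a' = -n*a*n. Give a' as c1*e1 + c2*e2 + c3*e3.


Reflection formula: a' = -n*a*n, with n = e1 (unit vector, n^2 = 1).
For reflection through hyperplane perp to e1:
The component along e1 flips sign, others stay.
a = (2, -5, -3)
a' = (-2, -5, -3)
a' = -2*e1 - 5*e2 - 3*e3


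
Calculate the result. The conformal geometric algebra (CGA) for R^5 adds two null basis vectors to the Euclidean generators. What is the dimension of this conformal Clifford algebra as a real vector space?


The conformal model of R^5 uses Cl(6,1): the 5 Euclidean generators plus two extra orthogonal generators e+ (e+^2 = +1) and e- (e-^2 = -1), from which the null vectors e0, einf are built.
Number of generators m = 5 + 2 = 7.
dim Cl(p,q) = 2^m = 2^7 = 128


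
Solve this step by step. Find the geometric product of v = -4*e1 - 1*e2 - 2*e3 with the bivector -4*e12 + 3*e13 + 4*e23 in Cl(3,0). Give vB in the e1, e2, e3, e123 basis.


vB has grade-1 (vector) and grade-3 (trivector) parts: vB = (v _| B) + (v ^ B).
Vector part <vB>_1:
  e1: -v2*b12 - v3*b13 = -(-1)*(-4) - (-2)*(3) = 2
  e2: v1*b12 - v3*b23 = (-4)*(-4) - (-2)*(4) = 24
  e3: v1*b13 + v2*b23 = (-4)*(3) + (-1)*(4) = -16
Trivector part <vB>_3:
  e123: v1*b23 - v2*b13 + v3*b12 = (-4)*(4) - (-1)*(3) + (-2)*(-4) = -5
vB = 2*e1 + 24*e2 - 16*e3 - 5*e123


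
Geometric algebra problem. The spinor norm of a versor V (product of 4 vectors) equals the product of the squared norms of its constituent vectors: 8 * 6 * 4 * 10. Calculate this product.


Spinor norm N(V) = |v1|^2 * |v2|^2 * ... * |v4|^2
= 8 * 6 * 4 * 10
Running product: 8, 48, 192, 1920
N(V) = 1920


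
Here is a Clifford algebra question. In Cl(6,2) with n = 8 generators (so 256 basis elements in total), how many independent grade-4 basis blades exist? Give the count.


Number of grade-k basis blades in Cl(p,q) with n = p + q is C(n, k).
n = 6 + 2 = 8
C(8, 4) = 8! / (4! * 4!)
= 40320 / (24 * 24)
= 70
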